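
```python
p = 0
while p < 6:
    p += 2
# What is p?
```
Trace:
  p=0
  p=2
  p=4
  p=6

Final answer: 6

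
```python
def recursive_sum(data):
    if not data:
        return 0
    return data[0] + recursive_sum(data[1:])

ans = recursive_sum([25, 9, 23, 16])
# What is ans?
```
Call trace:
recursive_sum(data=[25, 9, 23, 16])
  recursive_sum(data=[9, 23, 16])
    recursive_sum(data=[23, 16])
      recursive_sum(data=[16])
        recursive_sum(data=[])
        -> return 0
      -> return 16
    -> return 39
  -> return 48
-> return 73

Final answer: 73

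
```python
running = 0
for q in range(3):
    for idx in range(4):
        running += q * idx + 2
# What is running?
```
Trace:
  running=0
  running=2, q=0, idx=0
  running=4, q=0, idx=1
  running=6, q=0, idx=2
  running=8, q=0, idx=3
  running=10, q=1, idx=0
  running=13, q=1, idx=1
  running=17, q=1, idx=2
  running=22, q=1, idx=3
  running=24, q=2, idx=0
  running=28, q=2, idx=1
  running=34, q=2, idx=2
  running=42, q=2, idx=3

Final answer: 42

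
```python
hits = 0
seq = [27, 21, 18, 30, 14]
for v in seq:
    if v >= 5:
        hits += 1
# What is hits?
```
Trace:
  hits=0
  hits=1, v=27
  hits=2, v=21
  hits=3, v=18
  hits=4, v=30
  hits=5, v=14

Final answer: 5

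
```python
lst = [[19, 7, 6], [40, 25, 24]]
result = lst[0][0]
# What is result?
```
Trace:
  lst=[[19, 7, 6], [40, 25, 24]]
  lst=[[19, 7, 6], [40, 25, 24]], result=19

Final answer: 19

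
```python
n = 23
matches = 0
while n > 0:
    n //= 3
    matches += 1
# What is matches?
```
Trace:
  n=23
  n=23, matches=0
  n=7, matches=1
  n=2, matches=2
  n=0, matches=3

Final answer: 3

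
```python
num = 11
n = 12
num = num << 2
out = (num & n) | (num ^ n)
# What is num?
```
Trace:
  num=11
  num=11, n=12
  num=44, n=12
  num=44, n=12, out=44

Final answer: 44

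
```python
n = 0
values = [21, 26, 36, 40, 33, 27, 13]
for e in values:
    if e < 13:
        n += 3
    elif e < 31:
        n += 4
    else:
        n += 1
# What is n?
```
Trace:
  n=0
  n=4, e=21
  n=8, e=26
  n=9, e=36
  n=10, e=40
  n=11, e=33
  n=15, e=27
  n=19, e=13

Final answer: 19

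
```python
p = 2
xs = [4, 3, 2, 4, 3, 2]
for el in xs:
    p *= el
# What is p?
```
Trace:
  p=2
  p=8, el=4
  p=24, el=3
  p=48, el=2
  p=192, el=4
  p=576, el=3
  p=1152, el=2

Final answer: 1152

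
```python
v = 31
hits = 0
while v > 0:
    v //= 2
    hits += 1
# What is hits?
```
Trace:
  v=31
  v=31, hits=0
  v=15, hits=1
  v=7, hits=2
  v=3, hits=3
  v=1, hits=4
  v=0, hits=5

Final answer: 5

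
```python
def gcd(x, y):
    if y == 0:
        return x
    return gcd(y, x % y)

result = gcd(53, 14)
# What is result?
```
Call trace:
gcd(x=53, y=14)
  gcd(x=14, y=11)
    gcd(x=11, y=3)
      gcd(x=3, y=2)
        gcd(x=2, y=1)
          gcd(x=1, y=0)
          -> return 1
        -> return 1
      -> return 1
    -> return 1
  -> return 1
-> return 1

Final answer: 1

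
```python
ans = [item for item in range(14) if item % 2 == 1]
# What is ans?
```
Trace:
  item=0
  item=1
  item=2
  item=3
  item=4
  item=5
  item=6
  item=7
  item=8
  item=9
  item=10
  item=11
  item=12
  item=13
  ans=[1, 3, 5, 7, 9, 11, 13]

Final answer: [1, 3, 5, 7, 9, 11, 13]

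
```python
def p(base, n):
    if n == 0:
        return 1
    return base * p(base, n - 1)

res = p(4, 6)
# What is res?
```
Call trace:
p(base=4, n=6)
  p(base=4, n=5)
    p(base=4, n=4)
      p(base=4, n=3)
        p(base=4, n=2)
          p(base=4, n=1)
            p(base=4, n=0)
            -> return 1
          -> return 4
        -> return 16
      -> return 64
    -> return 256
  -> return 1024
-> return 4096

Final answer: 4096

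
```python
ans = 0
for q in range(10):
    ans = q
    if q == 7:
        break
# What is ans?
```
Trace:
  ans=0
  ans=0, q=0
  ans=1, q=1
  ans=2, q=2
  ans=3, q=3
  ans=4, q=4
  ans=5, q=5
  ans=6, q=6
  ans=7, q=7

Final answer: 7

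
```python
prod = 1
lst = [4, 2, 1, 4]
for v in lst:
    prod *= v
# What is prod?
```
Trace:
  prod=1
  prod=4, v=4
  prod=8, v=2
  prod=8, v=1
  prod=32, v=4

Final answer: 32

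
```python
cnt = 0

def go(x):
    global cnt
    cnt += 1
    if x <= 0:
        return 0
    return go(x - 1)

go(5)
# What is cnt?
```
Call trace:
go(x=5)
  go(x=4)
    go(x=3)
      go(x=2)
        go(x=1)
          go(x=0)
          -> return 0
        -> return 0
      -> return 0
    -> return 0
  -> return 0
-> return 0

cnt is incremented once per call. go is entered once for each x = 5, 4, 3, 2, 1, 0 (the x <= 0 call returns without recursing), i.e. 5 + 1 calls.
cnt = 6

Final answer: 6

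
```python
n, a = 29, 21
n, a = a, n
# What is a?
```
Trace:
  n=29, a=21
  n=21, a=29

Final answer: 29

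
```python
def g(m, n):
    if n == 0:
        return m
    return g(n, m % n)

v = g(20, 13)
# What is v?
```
Call trace:
g(m=20, n=13)
  g(m=13, n=7)
    g(m=7, n=6)
      g(m=6, n=1)
        g(m=1, n=0)
        -> return 1
      -> return 1
    -> return 1
  -> return 1
-> return 1

Final answer: 1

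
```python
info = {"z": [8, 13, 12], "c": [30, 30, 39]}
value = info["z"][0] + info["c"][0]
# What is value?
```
Trace:
  info={'z': [8, 13, 12], 'c': [30, 30, 39]}
  info={'z': [8, 13, 12], 'c': [30, 30, 39]}, value=38

Final answer: 38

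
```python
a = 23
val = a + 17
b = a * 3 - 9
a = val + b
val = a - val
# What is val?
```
Trace:
  a=23
  a=23, val=40
  a=23, val=40, b=60
  a=100, val=40, b=60
  a=100, val=60, b=60

Final answer: 60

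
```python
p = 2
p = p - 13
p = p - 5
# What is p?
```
Trace:
  p=2
  p=-11
  p=-16

Final answer: -16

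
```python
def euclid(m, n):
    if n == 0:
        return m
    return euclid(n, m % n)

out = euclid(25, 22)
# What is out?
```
Call trace:
euclid(m=25, n=22)
  euclid(m=22, n=3)
    euclid(m=3, n=1)
      euclid(m=1, n=0)
      -> return 1
    -> return 1
  -> return 1
-> return 1

Final answer: 1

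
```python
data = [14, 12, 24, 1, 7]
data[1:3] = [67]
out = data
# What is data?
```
Trace:
  data=[14, 12, 24, 1, 7]
  data=[14, 67, 1, 7]
  data=[14, 67, 1, 7], out=[14, 67, 1, 7]

Final answer: [14, 67, 1, 7]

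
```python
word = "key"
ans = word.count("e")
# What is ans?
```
Trace:
  word='key'
  word='key', ans=1

Final answer: 1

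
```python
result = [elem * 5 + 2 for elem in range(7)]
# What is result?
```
Trace:
  elem=0
  elem=1
  elem=2
  elem=3
  elem=4
  elem=5
  elem=6
  result=[2, 7, 12, 17, 22, 27, 32]

Final answer: [2, 7, 12, 17, 22, 27, 32]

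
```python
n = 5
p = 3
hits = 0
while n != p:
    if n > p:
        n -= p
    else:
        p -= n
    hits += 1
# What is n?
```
Trace:
  n=5
  n=5, p=3
  n=5, p=3, hits=0
  n=2, p=3, hits=1
  n=2, p=1, hits=2
  n=1, p=1, hits=3

Final answer: 1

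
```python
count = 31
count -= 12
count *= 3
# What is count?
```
Trace:
  count=31
  count=19
  count=57

Final answer: 57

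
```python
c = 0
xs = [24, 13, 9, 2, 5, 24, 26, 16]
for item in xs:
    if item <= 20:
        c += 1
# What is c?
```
Trace:
  c=0
  c=0, item=24
  c=1, item=13
  c=2, item=9
  c=3, item=2
  c=4, item=5
  c=4, item=24
  c=4, item=26
  c=5, item=16

Final answer: 5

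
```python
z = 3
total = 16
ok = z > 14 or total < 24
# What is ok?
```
Trace:
  z=3
  z=3, total=16
  z=3, total=16, ok=True

Final answer: True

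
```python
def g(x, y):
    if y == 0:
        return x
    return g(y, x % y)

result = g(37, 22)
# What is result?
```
Call trace:
g(x=37, y=22)
  g(x=22, y=15)
    g(x=15, y=7)
      g(x=7, y=1)
        g(x=1, y=0)
        -> return 1
      -> return 1
    -> return 1
  -> return 1
-> return 1

Final answer: 1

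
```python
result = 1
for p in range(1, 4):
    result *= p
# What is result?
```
Trace:
  result=1
  result=1, p=1
  result=2, p=2
  result=6, p=3

Final answer: 6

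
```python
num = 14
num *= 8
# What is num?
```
Trace:
  num=14
  num=112

Final answer: 112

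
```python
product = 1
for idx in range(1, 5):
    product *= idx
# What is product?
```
Trace:
  product=1
  product=1, idx=1
  product=2, idx=2
  product=6, idx=3
  product=24, idx=4

Final answer: 24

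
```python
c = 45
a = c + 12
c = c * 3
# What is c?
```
Trace:
  c=45
  c=45, a=57
  c=135, a=57

Final answer: 135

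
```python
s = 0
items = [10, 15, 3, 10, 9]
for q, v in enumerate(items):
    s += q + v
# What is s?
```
Trace:
  s=0
  s=10, q=0, v=10
  s=26, q=1, v=15
  s=31, q=2, v=3
  s=44, q=3, v=10
  s=57, q=4, v=9

Final answer: 57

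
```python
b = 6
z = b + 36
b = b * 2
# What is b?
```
Trace:
  b=6
  b=6, z=42
  b=12, z=42

Final answer: 12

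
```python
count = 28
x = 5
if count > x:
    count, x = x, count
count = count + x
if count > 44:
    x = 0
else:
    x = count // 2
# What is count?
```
Trace:
  count=28
  count=28, x=5
  count=5, x=28
  count=33, x=28
  count=33, x=16

Final answer: 33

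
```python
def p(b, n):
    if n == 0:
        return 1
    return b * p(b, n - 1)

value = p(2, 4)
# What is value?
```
Call trace:
p(b=2, n=4)
  p(b=2, n=3)
    p(b=2, n=2)
      p(b=2, n=1)
        p(b=2, n=0)
        -> return 1
      -> return 2
    -> return 4
  -> return 8
-> return 16

Final answer: 16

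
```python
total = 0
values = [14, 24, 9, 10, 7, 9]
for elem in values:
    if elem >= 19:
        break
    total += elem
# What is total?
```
Trace:
  total=0
  total=14, elem=14
  total=14, elem=24

Final answer: 14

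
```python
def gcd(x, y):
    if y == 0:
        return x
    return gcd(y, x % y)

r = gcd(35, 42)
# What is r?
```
Call trace:
gcd(x=35, y=42)
  gcd(x=42, y=35)
    gcd(x=35, y=7)
      gcd(x=7, y=0)
      -> return 7
    -> return 7
  -> return 7
-> return 7

Final answer: 7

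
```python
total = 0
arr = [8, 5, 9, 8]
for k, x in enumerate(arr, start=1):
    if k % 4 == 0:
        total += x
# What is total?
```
Trace:
  total=0
  total=0, k=1, x=8
  total=0, k=2, x=5
  total=0, k=3, x=9
  total=8, k=4, x=8

Final answer: 8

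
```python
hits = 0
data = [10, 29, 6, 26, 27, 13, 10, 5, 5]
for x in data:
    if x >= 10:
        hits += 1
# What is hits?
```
Trace:
  hits=0
  hits=1, x=10
  hits=2, x=29
  hits=2, x=6
  hits=3, x=26
  hits=4, x=27
  hits=5, x=13
  hits=6, x=10
  hits=6, x=5
  hits=6, x=5

Final answer: 6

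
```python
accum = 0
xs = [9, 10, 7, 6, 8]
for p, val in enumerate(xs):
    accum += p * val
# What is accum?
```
Trace:
  accum=0
  accum=0, p=0, val=9
  accum=10, p=1, val=10
  accum=24, p=2, val=7
  accum=42, p=3, val=6
  accum=74, p=4, val=8

Final answer: 74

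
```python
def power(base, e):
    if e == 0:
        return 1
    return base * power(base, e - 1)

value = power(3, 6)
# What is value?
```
Call trace:
power(base=3, e=6)
  power(base=3, e=5)
    power(base=3, e=4)
      power(base=3, e=3)
        power(base=3, e=2)
          power(base=3, e=1)
            power(base=3, e=0)
            -> return 1
          -> return 3
        -> return 9
      -> return 27
    -> return 81
  -> return 243
-> return 729

Final answer: 729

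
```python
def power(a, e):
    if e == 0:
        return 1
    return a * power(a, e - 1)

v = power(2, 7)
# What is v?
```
Call trace:
power(a=2, e=7)
  power(a=2, e=6)
    power(a=2, e=5)
      power(a=2, e=4)
        power(a=2, e=3)
          power(a=2, e=2)
            power(a=2, e=1)
              power(a=2, e=0)
              -> return 1
            -> return 2
          -> return 4
        -> return 8
      -> return 16
    -> return 32
  -> return 64
-> return 128

Final answer: 128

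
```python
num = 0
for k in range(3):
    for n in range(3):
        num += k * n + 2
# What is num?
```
Trace:
  num=0
  num=2, k=0, n=0
  num=4, k=0, n=1
  num=6, k=0, n=2
  num=8, k=1, n=0
  num=11, k=1, n=1
  num=15, k=1, n=2
  num=17, k=2, n=0
  num=21, k=2, n=1
  num=27, k=2, n=2

Final answer: 27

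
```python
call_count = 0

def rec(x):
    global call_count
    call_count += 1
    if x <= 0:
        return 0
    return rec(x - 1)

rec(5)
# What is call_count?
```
Call trace:
rec(x=5)
  rec(x=4)
    rec(x=3)
      rec(x=2)
        rec(x=1)
          rec(x=0)
          -> return 0
        -> return 0
      -> return 0
    -> return 0
  -> return 0
-> return 0

call_count is incremented once per call. rec is entered once for each x = 5, 4, 3, 2, 1, 0 (the x <= 0 call returns without recursing), i.e. 5 + 1 calls.
call_count = 6

Final answer: 6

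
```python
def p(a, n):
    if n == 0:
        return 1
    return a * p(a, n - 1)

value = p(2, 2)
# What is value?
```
Call trace:
p(a=2, n=2)
  p(a=2, n=1)
    p(a=2, n=0)
    -> return 1
  -> return 2
-> return 4

Final answer: 4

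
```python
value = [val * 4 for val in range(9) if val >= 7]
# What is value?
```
Trace:
  val=0
  val=1
  val=2
  val=3
  val=4
  val=5
  val=6
  val=7
  val=8
  value=[28, 32]

Final answer: [28, 32]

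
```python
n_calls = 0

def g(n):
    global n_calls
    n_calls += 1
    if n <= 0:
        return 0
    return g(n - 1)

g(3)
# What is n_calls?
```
Call trace:
g(n=3)
  g(n=2)
    g(n=1)
      g(n=0)
      -> return 0
    -> return 0
  -> return 0
-> return 0

n_calls is incremented once per call. g is entered once for each n = 3, 2, 1, 0 (the n <= 0 call returns without recursing), i.e. 3 + 1 calls.
n_calls = 4

Final answer: 4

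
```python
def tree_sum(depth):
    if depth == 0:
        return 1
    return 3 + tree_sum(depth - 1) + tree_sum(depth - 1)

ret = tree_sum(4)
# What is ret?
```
Call trace (a repeated sub-call is expanded the first time; later identical calls just restate its return value):
tree_sum(depth=4)
  tree_sum(depth=3)
    tree_sum(depth=2)
      tree_sum(depth=1)
        tree_sum(depth=0)
        -> return 1
        tree_sum(depth=0)
        -> return 1
      -> return 5
      tree_sum(depth=1) -> return 5  (same call as traced above)
    -> return 13
    tree_sum(depth=2) -> return 13  (same call as traced above)
  -> return 29
  tree_sum(depth=3) -> return 29  (same call as traced above)
-> return 61

Final answer: 61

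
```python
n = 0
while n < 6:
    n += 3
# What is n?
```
Trace:
  n=0
  n=3
  n=6

Final answer: 6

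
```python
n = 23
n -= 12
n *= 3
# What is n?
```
Trace:
  n=23
  n=11
  n=33

Final answer: 33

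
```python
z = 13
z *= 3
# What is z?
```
Trace:
  z=13
  z=39

Final answer: 39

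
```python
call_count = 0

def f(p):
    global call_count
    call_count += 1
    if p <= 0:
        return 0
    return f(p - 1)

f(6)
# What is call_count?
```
Call trace:
f(p=6)
  f(p=5)
    f(p=4)
      f(p=3)
        f(p=2)
          f(p=1)
            f(p=0)
            -> return 0
          -> return 0
        -> return 0
      -> return 0
    -> return 0
  -> return 0
-> return 0

call_count is incremented once per call. f is entered once for each p = 6, 5, 4, 3, 2, 1, 0 (the p <= 0 call returns without recursing), i.e. 6 + 1 calls.
call_count = 7

Final answer: 7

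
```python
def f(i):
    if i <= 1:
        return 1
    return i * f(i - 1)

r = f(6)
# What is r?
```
Call trace:
f(i=6)
  f(i=5)
    f(i=4)
      f(i=3)
        f(i=2)
          f(i=1)
          -> return 1
        -> return 2
      -> return 6
    -> return 24
  -> return 120
-> return 720

Final answer: 720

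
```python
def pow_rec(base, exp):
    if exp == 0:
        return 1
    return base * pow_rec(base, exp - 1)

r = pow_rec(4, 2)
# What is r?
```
Call trace:
pow_rec(base=4, exp=2)
  pow_rec(base=4, exp=1)
    pow_rec(base=4, exp=0)
    -> return 1
  -> return 4
-> return 16

Final answer: 16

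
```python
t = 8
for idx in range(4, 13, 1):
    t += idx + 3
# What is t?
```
Trace:
  t=8
  t=15, idx=4
  t=23, idx=5
  t=32, idx=6
  t=42, idx=7
  t=53, idx=8
  t=65, idx=9
  t=78, idx=10
  t=92, idx=11
  t=107, idx=12

Final answer: 107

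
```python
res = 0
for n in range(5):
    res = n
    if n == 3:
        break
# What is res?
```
Trace:
  res=0
  res=0, n=0
  res=1, n=1
  res=2, n=2
  res=3, n=3

Final answer: 3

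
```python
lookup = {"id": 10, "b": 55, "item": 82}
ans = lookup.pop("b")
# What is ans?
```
Trace:
  lookup={'id': 10, 'b': 55, 'item': 82}
  lookup={'id': 10, 'item': 82}, ans=55

Final answer: 55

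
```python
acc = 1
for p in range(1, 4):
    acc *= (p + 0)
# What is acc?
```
Trace:
  acc=1
  acc=1, p=1
  acc=2, p=2
  acc=6, p=3

Final answer: 6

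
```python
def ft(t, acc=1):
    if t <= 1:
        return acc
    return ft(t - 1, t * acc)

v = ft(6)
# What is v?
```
Call trace:
ft(t=6, acc=1)
  ft(t=5, acc=6)
    ft(t=4, acc=30)
      ft(t=3, acc=120)
        ft(t=2, acc=360)
          ft(t=1, acc=720)
          -> return 720
        -> return 720
      -> return 720
    -> return 720
  -> return 720
-> return 720

Final answer: 720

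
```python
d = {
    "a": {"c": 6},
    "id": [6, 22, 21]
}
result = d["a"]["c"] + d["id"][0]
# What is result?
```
Trace:
  d={'a': {'c': 6}, 'id': [6, 22, 21]}
  d={'a': {'c': 6}, 'id': [6, 22, 21]}, result=12

Final answer: 12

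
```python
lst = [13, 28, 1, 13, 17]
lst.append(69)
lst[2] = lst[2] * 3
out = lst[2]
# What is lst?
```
Trace:
  lst=[13, 28, 1, 13, 17]
  lst=[13, 28, 1, 13, 17, 69]
  lst=[13, 28, 3, 13, 17, 69]
  lst=[13, 28, 3, 13, 17, 69], out=3

Final answer: [13, 28, 3, 13, 17, 69]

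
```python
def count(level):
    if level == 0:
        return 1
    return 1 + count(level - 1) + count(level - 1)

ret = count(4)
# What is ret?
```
Call trace (a repeated sub-call is expanded the first time; later identical calls just restate its return value):
count(level=4)
  count(level=3)
    count(level=2)
      count(level=1)
        count(level=0)
        -> return 1
        count(level=0)
        -> return 1
      -> return 3
      count(level=1) -> return 3  (same call as traced above)
    -> return 7
    count(level=2) -> return 7  (same call as traced above)
  -> return 15
  count(level=3) -> return 15  (same call as traced above)
-> return 31

Final answer: 31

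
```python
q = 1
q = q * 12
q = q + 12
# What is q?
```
Trace:
  q=1
  q=12
  q=24

Final answer: 24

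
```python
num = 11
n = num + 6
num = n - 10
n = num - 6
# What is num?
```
Trace:
  num=11
  num=11, n=17
  num=7, n=17
  num=7, n=1

Final answer: 7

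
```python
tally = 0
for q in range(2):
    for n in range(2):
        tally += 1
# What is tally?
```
Trace:
  tally=0
  tally=1, q=0, n=0
  tally=2, q=0, n=1
  tally=3, q=1, n=0
  tally=4, q=1, n=1

Final answer: 4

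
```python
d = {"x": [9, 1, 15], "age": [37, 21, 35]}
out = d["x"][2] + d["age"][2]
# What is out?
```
Trace:
  d={'x': [9, 1, 15], 'age': [37, 21, 35]}
  d={'x': [9, 1, 15], 'age': [37, 21, 35]}, out=50

Final answer: 50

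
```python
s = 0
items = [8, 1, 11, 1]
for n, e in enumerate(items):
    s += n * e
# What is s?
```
Trace:
  s=0
  s=0, n=0, e=8
  s=1, n=1, e=1
  s=23, n=2, e=11
  s=26, n=3, e=1

Final answer: 26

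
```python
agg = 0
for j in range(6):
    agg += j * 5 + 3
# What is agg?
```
Trace:
  agg=0
  agg=3, j=0
  agg=11, j=1
  agg=24, j=2
  agg=42, j=3
  agg=65, j=4
  agg=93, j=5

Final answer: 93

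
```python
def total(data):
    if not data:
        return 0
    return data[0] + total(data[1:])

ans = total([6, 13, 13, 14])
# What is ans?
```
Call trace:
total(data=[6, 13, 13, 14])
  total(data=[13, 13, 14])
    total(data=[13, 14])
      total(data=[14])
        total(data=[])
        -> return 0
      -> return 14
    -> return 27
  -> return 40
-> return 46

Final answer: 46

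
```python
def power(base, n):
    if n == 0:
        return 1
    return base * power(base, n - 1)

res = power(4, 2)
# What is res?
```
Call trace:
power(base=4, n=2)
  power(base=4, n=1)
    power(base=4, n=0)
    -> return 1
  -> return 4
-> return 16

Final answer: 16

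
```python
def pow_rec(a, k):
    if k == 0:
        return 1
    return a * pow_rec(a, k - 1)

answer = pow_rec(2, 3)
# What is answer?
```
Call trace:
pow_rec(a=2, k=3)
  pow_rec(a=2, k=2)
    pow_rec(a=2, k=1)
      pow_rec(a=2, k=0)
      -> return 1
    -> return 2
  -> return 4
-> return 8

Final answer: 8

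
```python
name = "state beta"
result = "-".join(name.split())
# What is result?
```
Trace:
  name='state beta'
  name='state beta', result='state-beta'

Final answer: 'state-beta'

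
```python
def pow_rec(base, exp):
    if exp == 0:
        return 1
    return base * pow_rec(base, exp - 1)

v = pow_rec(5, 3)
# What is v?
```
Call trace:
pow_rec(base=5, exp=3)
  pow_rec(base=5, exp=2)
    pow_rec(base=5, exp=1)
      pow_rec(base=5, exp=0)
      -> return 1
    -> return 5
  -> return 25
-> return 125

Final answer: 125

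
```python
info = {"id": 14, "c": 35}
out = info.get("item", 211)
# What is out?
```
Trace:
  info={'id': 14, 'c': 35}
  info={'id': 14, 'c': 35}, out=211

Final answer: 211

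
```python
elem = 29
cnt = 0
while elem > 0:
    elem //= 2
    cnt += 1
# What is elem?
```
Trace:
  elem=29
  elem=29, cnt=0
  elem=14, cnt=1
  elem=7, cnt=2
  elem=3, cnt=3
  elem=1, cnt=4
  elem=0, cnt=5

Final answer: 0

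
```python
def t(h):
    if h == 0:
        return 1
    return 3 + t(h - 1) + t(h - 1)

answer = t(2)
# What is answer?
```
Call trace (a repeated sub-call is expanded the first time; later identical calls just restate its return value):
t(h=2)
  t(h=1)
    t(h=0)
    -> return 1
    t(h=0)
    -> return 1
  -> return 5
  t(h=1) -> return 5  (same call as traced above)
-> return 13

Final answer: 13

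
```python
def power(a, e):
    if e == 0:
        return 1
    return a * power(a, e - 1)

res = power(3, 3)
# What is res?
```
Call trace:
power(a=3, e=3)
  power(a=3, e=2)
    power(a=3, e=1)
      power(a=3, e=0)
      -> return 1
    -> return 3
  -> return 9
-> return 27

Final answer: 27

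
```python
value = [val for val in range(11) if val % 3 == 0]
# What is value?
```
Trace:
  val=0
  val=1
  val=2
  val=3
  val=4
  val=5
  val=6
  val=7
  val=8
  val=9
  val=10
  value=[0, 3, 6, 9]

Final answer: [0, 3, 6, 9]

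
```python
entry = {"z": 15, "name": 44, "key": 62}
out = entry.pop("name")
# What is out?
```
Trace:
  entry={'z': 15, 'name': 44, 'key': 62}
  entry={'z': 15, 'key': 62}, out=44

Final answer: 44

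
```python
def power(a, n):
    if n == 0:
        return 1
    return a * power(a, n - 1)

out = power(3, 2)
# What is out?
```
Call trace:
power(a=3, n=2)
  power(a=3, n=1)
    power(a=3, n=0)
    -> return 1
  -> return 3
-> return 9

Final answer: 9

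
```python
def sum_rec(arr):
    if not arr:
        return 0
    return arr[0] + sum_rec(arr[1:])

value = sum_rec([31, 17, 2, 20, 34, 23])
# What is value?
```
Call trace:
sum_rec(arr=[31, 17, 2, 20, 34, 23])
  sum_rec(arr=[17, 2, 20, 34, 23])
    sum_rec(arr=[2, 20, 34, 23])
      sum_rec(arr=[20, 34, 23])
        sum_rec(arr=[34, 23])
          sum_rec(arr=[23])
            sum_rec(arr=[])
            -> return 0
          -> return 23
        -> return 57
      -> return 77
    -> return 79
  -> return 96
-> return 127

Final answer: 127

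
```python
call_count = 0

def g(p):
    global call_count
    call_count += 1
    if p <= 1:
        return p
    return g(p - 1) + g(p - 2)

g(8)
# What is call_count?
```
Call trace (a repeated sub-call is expanded the first time; later identical calls just restate its return value):
g(p=8)
  g(p=7)
    g(p=6)
      g(p=5)
        g(p=4)
          g(p=3)
            g(p=2)
              g(p=1)
              -> return 1
              g(p=0)
              -> return 0
            -> return 1
            g(p=1)
            -> return 1
          -> return 2
          g(p=2) -> return 1  (same call as traced above)
        -> return 3
        g(p=3) -> return 2  (same call as traced above)
      -> return 5
      g(p=4) -> return 3  (same call as traced above)
    -> return 8
    g(p=5) -> return 5  (same call as traced above)
  -> return 13
  g(p=6) -> return 8  (same call as traced above)
-> return 21

call_count is incremented once per call, so count the calls in each subtree. Let C(p) = number of calls made by g(p).
C(0) = C(1) = 1 (base case, no recursion); C(p) = 1 + C(p - 1) + C(p - 2) otherwise.
C(2) = 1 + C(1) + C(0) = 1 + 1 + 1 = 3
C(3) = 1 + C(2) + C(1) = 1 + 3 + 1 = 5
C(4) = 1 + C(3) + C(2) = 1 + 5 + 3 = 9
C(5) = 1 + C(4) + C(3) = 1 + 9 + 5 = 15
C(6) = 1 + C(5) + C(4) = 1 + 15 + 9 = 25
C(7) = 1 + C(6) + C(5) = 1 + 25 + 15 = 41
C(8) = 1 + C(7) + C(6) = 1 + 41 + 25 = 67
call_count = C(8) = 67

Final answer: 67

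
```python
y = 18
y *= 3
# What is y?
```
Trace:
  y=18
  y=54

Final answer: 54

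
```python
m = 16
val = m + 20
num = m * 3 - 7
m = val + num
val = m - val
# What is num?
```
Trace:
  m=16
  m=16, val=36
  m=16, val=36, num=41
  m=77, val=36, num=41
  m=77, val=41, num=41

Final answer: 41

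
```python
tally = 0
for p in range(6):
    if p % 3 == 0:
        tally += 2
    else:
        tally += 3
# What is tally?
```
Trace:
  tally=0
  tally=2, p=0
  tally=5, p=1
  tally=8, p=2
  tally=10, p=3
  tally=13, p=4
  tally=16, p=5

Final answer: 16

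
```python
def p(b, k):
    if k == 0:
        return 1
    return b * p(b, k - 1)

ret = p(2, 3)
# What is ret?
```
Call trace:
p(b=2, k=3)
  p(b=2, k=2)
    p(b=2, k=1)
      p(b=2, k=0)
      -> return 1
    -> return 2
  -> return 4
-> return 8

Final answer: 8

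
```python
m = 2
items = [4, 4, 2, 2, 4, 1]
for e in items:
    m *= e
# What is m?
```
Trace:
  m=2
  m=8, e=4
  m=32, e=4
  m=64, e=2
  m=128, e=2
  m=512, e=4
  m=512, e=1

Final answer: 512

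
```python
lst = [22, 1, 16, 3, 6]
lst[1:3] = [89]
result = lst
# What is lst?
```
Trace:
  lst=[22, 1, 16, 3, 6]
  lst=[22, 89, 3, 6]
  lst=[22, 89, 3, 6], result=[22, 89, 3, 6]

Final answer: [22, 89, 3, 6]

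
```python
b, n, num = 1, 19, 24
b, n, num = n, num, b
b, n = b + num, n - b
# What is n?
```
Trace:
  b=1, n=19, num=24
  b=19, n=24, num=1
  b=20, n=5, num=1

Final answer: 5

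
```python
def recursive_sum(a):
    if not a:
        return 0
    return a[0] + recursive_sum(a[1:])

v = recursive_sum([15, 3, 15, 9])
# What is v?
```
Call trace:
recursive_sum(a=[15, 3, 15, 9])
  recursive_sum(a=[3, 15, 9])
    recursive_sum(a=[15, 9])
      recursive_sum(a=[9])
        recursive_sum(a=[])
        -> return 0
      -> return 9
    -> return 24
  -> return 27
-> return 42

Final answer: 42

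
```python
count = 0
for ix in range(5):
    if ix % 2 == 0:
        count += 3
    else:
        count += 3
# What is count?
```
Trace:
  count=0
  count=3, ix=0
  count=6, ix=1
  count=9, ix=2
  count=12, ix=3
  count=15, ix=4

Final answer: 15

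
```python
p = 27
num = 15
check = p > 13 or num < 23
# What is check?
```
Trace:
  p=27
  p=27, num=15
  p=27, num=15, check=True

Final answer: True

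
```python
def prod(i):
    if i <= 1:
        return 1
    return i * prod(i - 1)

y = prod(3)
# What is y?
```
Call trace:
prod(i=3)
  prod(i=2)
    prod(i=1)
    -> return 1
  -> return 2
-> return 6

Final answer: 6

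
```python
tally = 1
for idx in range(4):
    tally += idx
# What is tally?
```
Trace:
  tally=1
  tally=1, idx=0
  tally=2, idx=1
  tally=4, idx=2
  tally=7, idx=3

Final answer: 7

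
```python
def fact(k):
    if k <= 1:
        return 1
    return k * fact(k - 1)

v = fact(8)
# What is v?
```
Call trace:
fact(k=8)
  fact(k=7)
    fact(k=6)
      fact(k=5)
        fact(k=4)
          fact(k=3)
            fact(k=2)
              fact(k=1)
              -> return 1
            -> return 2
          -> return 6
        -> return 24
      -> return 120
    -> return 720
  -> return 5040
-> return 40320

Final answer: 40320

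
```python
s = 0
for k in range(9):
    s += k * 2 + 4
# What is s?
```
Trace:
  s=0
  s=4, k=0
  s=10, k=1
  s=18, k=2
  s=28, k=3
  s=40, k=4
  s=54, k=5
  s=70, k=6
  s=88, k=7
  s=108, k=8

Final answer: 108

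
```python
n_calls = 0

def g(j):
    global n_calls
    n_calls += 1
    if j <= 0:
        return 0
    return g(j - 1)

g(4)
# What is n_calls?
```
Call trace:
g(j=4)
  g(j=3)
    g(j=2)
      g(j=1)
        g(j=0)
        -> return 0
      -> return 0
    -> return 0
  -> return 0
-> return 0

n_calls is incremented once per call. g is entered once for each j = 4, 3, 2, 1, 0 (the j <= 0 call returns without recursing), i.e. 4 + 1 calls.
n_calls = 5

Final answer: 5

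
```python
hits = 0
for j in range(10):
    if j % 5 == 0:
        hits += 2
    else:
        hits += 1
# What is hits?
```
Trace:
  hits=0
  hits=2, j=0
  hits=3, j=1
  hits=4, j=2
  hits=5, j=3
  hits=6, j=4
  hits=8, j=5
  hits=9, j=6
  hits=10, j=7
  hits=11, j=8
  hits=12, j=9

Final answer: 12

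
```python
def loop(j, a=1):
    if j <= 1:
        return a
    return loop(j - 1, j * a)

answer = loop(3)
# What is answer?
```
Call trace:
loop(j=3, a=1)
  loop(j=2, a=3)
    loop(j=1, a=6)
    -> return 6
  -> return 6
-> return 6

Final answer: 6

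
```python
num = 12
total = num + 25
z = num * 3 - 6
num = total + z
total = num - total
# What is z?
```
Trace:
  num=12
  num=12, total=37
  num=12, total=37, z=30
  num=67, total=37, z=30
  num=67, total=30, z=30

Final answer: 30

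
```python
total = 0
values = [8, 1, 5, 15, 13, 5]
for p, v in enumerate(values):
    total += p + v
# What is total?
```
Trace:
  total=0
  total=8, p=0, v=8
  total=10, p=1, v=1
  total=17, p=2, v=5
  total=35, p=3, v=15
  total=52, p=4, v=13
  total=62, p=5, v=5

Final answer: 62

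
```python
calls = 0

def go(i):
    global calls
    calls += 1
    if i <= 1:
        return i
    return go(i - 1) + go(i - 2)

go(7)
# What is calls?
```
Call trace (a repeated sub-call is expanded the first time; later identical calls just restate its return value):
go(i=7)
  go(i=6)
    go(i=5)
      go(i=4)
        go(i=3)
          go(i=2)
            go(i=1)
            -> return 1
            go(i=0)
            -> return 0
          -> return 1
          go(i=1)
          -> return 1
        -> return 2
        go(i=2) -> return 1  (same call as traced above)
      -> return 3
      go(i=3) -> return 2  (same call as traced above)
    -> return 5
    go(i=4) -> return 3  (same call as traced above)
  -> return 8
  go(i=5) -> return 5  (same call as traced above)
-> return 13

calls is incremented once per call, so count the calls in each subtree. Let C(i) = number of calls made by go(i).
C(0) = C(1) = 1 (base case, no recursion); C(i) = 1 + C(i - 1) + C(i - 2) otherwise.
C(2) = 1 + C(1) + C(0) = 1 + 1 + 1 = 3
C(3) = 1 + C(2) + C(1) = 1 + 3 + 1 = 5
C(4) = 1 + C(3) + C(2) = 1 + 5 + 3 = 9
C(5) = 1 + C(4) + C(3) = 1 + 9 + 5 = 15
C(6) = 1 + C(5) + C(4) = 1 + 15 + 9 = 25
C(7) = 1 + C(6) + C(5) = 1 + 25 + 15 = 41
calls = C(7) = 41

Final answer: 41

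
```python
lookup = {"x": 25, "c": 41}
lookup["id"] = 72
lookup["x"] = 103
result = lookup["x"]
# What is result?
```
Trace:
  lookup={'x': 25, 'c': 41}
  lookup={'x': 25, 'c': 41, 'id': 72}
  lookup={'x': 103, 'c': 41, 'id': 72}
  lookup={'x': 103, 'c': 41, 'id': 72}, result=103

Final answer: 103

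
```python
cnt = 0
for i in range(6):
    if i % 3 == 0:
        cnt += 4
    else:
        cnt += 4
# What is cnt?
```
Trace:
  cnt=0
  cnt=4, i=0
  cnt=8, i=1
  cnt=12, i=2
  cnt=16, i=3
  cnt=20, i=4
  cnt=24, i=5

Final answer: 24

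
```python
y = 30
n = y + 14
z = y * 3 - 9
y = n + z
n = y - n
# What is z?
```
Trace:
  y=30
  y=30, n=44
  y=30, n=44, z=81
  y=125, n=44, z=81
  y=125, n=81, z=81

Final answer: 81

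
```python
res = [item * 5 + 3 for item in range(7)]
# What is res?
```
Trace:
  item=0
  item=1
  item=2
  item=3
  item=4
  item=5
  item=6
  res=[3, 8, 13, 18, 23, 28, 33]

Final answer: [3, 8, 13, 18, 23, 28, 33]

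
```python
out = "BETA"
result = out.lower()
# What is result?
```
Trace:
  out='BETA'
  out='BETA', result='beta'

Final answer: 'beta'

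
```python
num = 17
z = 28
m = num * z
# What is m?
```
Trace:
  num=17
  num=17, z=28
  num=17, z=28, m=476

Final answer: 476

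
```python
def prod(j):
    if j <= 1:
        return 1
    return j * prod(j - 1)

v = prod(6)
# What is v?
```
Call trace:
prod(j=6)
  prod(j=5)
    prod(j=4)
      prod(j=3)
        prod(j=2)
          prod(j=1)
          -> return 1
        -> return 2
      -> return 6
    -> return 24
  -> return 120
-> return 720

Final answer: 720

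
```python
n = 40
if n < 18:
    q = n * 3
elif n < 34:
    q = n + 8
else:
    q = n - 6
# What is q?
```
Trace:
  n=40
  n=40, q=34

Final answer: 34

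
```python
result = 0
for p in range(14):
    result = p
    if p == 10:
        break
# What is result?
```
Trace:
  result=0
  result=0, p=0
  result=1, p=1
  result=2, p=2
  result=3, p=3
  result=4, p=4
  result=5, p=5
  result=6, p=6
  result=7, p=7
  result=8, p=8
  result=9, p=9
  result=10, p=10

Final answer: 10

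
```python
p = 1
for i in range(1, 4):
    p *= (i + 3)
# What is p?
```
Trace:
  p=1
  p=4, i=1
  p=20, i=2
  p=120, i=3

Final answer: 120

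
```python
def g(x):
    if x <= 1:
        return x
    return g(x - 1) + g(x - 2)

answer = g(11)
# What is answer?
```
Call trace (a repeated sub-call is expanded the first time; later identical calls just restate its return value):
g(x=11)
  g(x=10)
    g(x=9)
      g(x=8)
        g(x=7)
          g(x=6)
            g(x=5)
              g(x=4)
                g(x=3)
                  g(x=2)
                    g(x=1)
                    -> return 1
                    g(x=0)
                    -> return 0
                  -> return 1
                  g(x=1)
                  -> return 1
                -> return 2
                g(x=2) -> return 1  (same call as traced above)
              -> return 3
              g(x=3) -> return 2  (same call as traced above)
            -> return 5
            g(x=4) -> return 3  (same call as traced above)
          -> return 8
          g(x=5) -> return 5  (same call as traced above)
        -> return 13
        g(x=6) -> return 8  (same call as traced above)
      -> return 21
      g(x=7) -> return 13  (same call as traced above)
    -> return 34
    g(x=8) -> return 21  (same call as traced above)
  -> return 55
  g(x=9) -> return 34  (same call as traced above)
-> return 89

Final answer: 89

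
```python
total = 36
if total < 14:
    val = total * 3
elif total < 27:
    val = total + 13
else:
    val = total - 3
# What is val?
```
Trace:
  total=36
  total=36, val=33

Final answer: 33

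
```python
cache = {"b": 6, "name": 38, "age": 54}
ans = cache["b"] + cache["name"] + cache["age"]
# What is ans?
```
Trace:
  cache={'b': 6, 'name': 38, 'age': 54}
  cache={'b': 6, 'name': 38, 'age': 54}, ans=98

Final answer: 98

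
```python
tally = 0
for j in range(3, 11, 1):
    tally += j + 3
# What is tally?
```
Trace:
  tally=0
  tally=6, j=3
  tally=13, j=4
  tally=21, j=5
  tally=30, j=6
  tally=40, j=7
  tally=51, j=8
  tally=63, j=9
  tally=76, j=10

Final answer: 76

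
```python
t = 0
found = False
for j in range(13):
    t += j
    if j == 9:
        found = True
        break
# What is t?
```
Trace:
  t=0
  t=0, found=False
  t=0, found=False, j=0
  t=1, found=False, j=1
  t=3, found=False, j=2
  t=6, found=False, j=3
  t=10, found=False, j=4
  t=15, found=False, j=5
  t=21, found=False, j=6
  t=28, found=False, j=7
  t=36, found=False, j=8
  t=45, found=True, j=9

Final answer: 45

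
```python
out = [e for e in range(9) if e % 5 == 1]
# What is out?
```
Trace:
  e=0
  e=1
  e=2
  e=3
  e=4
  e=5
  e=6
  e=7
  e=8
  out=[1, 6]

Final answer: [1, 6]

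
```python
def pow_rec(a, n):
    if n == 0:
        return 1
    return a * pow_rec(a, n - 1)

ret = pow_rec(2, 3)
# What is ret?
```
Call trace:
pow_rec(a=2, n=3)
  pow_rec(a=2, n=2)
    pow_rec(a=2, n=1)
      pow_rec(a=2, n=0)
      -> return 1
    -> return 2
  -> return 4
-> return 8

Final answer: 8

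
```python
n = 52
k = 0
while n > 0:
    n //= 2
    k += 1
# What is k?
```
Trace:
  n=52
  n=52, k=0
  n=26, k=1
  n=13, k=2
  n=6, k=3
  n=3, k=4
  n=1, k=5
  n=0, k=6

Final answer: 6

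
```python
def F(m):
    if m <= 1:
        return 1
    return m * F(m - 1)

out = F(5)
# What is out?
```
Call trace:
F(m=5)
  F(m=4)
    F(m=3)
      F(m=2)
        F(m=1)
        -> return 1
      -> return 2
    -> return 6
  -> return 24
-> return 120

Final answer: 120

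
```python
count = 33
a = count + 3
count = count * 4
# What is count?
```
Trace:
  count=33
  count=33, a=36
  count=132, a=36

Final answer: 132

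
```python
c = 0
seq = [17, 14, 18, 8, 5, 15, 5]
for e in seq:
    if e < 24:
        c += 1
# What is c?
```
Trace:
  c=0
  c=1, e=17
  c=2, e=14
  c=3, e=18
  c=4, e=8
  c=5, e=5
  c=6, e=15
  c=7, e=5

Final answer: 7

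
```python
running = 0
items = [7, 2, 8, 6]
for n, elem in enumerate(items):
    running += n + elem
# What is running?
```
Trace:
  running=0
  running=7, n=0, elem=7
  running=10, n=1, elem=2
  running=20, n=2, elem=8
  running=29, n=3, elem=6

Final answer: 29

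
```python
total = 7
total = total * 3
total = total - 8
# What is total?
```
Trace:
  total=7
  total=21
  total=13

Final answer: 13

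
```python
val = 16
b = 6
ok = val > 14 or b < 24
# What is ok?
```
Trace:
  val=16
  val=16, b=6
  val=16, b=6, ok=True

Final answer: True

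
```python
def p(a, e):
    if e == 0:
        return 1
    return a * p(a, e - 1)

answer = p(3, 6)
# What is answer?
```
Call trace:
p(a=3, e=6)
  p(a=3, e=5)
    p(a=3, e=4)
      p(a=3, e=3)
        p(a=3, e=2)
          p(a=3, e=1)
            p(a=3, e=0)
            -> return 1
          -> return 3
        -> return 9
      -> return 27
    -> return 81
  -> return 243
-> return 729

Final answer: 729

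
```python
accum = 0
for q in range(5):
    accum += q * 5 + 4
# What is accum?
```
Trace:
  accum=0
  accum=4, q=0
  accum=13, q=1
  accum=27, q=2
  accum=46, q=3
  accum=70, q=4

Final answer: 70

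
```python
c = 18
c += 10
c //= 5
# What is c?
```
Trace:
  c=18
  c=28
  c=5

Final answer: 5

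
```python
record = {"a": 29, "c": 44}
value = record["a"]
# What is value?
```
Trace:
  record={'a': 29, 'c': 44}
  record={'a': 29, 'c': 44}, value=29

Final answer: 29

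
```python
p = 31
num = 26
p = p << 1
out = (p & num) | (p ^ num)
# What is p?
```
Trace:
  p=31
  p=31, num=26
  p=62, num=26
  p=62, num=26, out=62

Final answer: 62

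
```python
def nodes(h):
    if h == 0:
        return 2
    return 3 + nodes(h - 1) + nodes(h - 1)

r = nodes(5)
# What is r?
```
Call trace (a repeated sub-call is expanded the first time; later identical calls just restate its return value):
nodes(h=5)
  nodes(h=4)
    nodes(h=3)
      nodes(h=2)
        nodes(h=1)
          nodes(h=0)
          -> return 2
          nodes(h=0)
          -> return 2
        -> return 7
        nodes(h=1) -> return 7  (same call as traced above)
      -> return 17
      nodes(h=2) -> return 17  (same call as traced above)
    -> return 37
    nodes(h=3) -> return 37  (same call as traced above)
  -> return 77
  nodes(h=4) -> return 77  (same call as traced above)
-> return 157

Final answer: 157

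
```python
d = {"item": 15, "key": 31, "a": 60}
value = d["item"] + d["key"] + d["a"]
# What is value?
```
Trace:
  d={'item': 15, 'key': 31, 'a': 60}
  d={'item': 15, 'key': 31, 'a': 60}, value=106

Final answer: 106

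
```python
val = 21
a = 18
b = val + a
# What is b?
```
Trace:
  val=21
  val=21, a=18
  val=21, a=18, b=39

Final answer: 39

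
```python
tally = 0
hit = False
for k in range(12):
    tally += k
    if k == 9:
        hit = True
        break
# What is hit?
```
Trace:
  tally=0
  tally=0, hit=False
  tally=0, hit=False, k=0
  tally=1, hit=False, k=1
  tally=3, hit=False, k=2
  tally=6, hit=False, k=3
  tally=10, hit=False, k=4
  tally=15, hit=False, k=5
  tally=21, hit=False, k=6
  tally=28, hit=False, k=7
  tally=36, hit=False, k=8
  tally=45, hit=True, k=9

Final answer: True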